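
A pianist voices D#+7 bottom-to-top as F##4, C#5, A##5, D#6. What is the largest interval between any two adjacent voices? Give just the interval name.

Adjacent intervals: F##4→C#5 = diminished fifth; C#5→A##5 = augmented sixth; A##5→D#6 = diminished fourth.
The largest is C#5 to A##5, an augmented sixth (10 semitones).

A6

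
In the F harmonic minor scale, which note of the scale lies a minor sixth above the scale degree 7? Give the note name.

C

The scale is F G A♭ B♭ C D♭ E.
The scale degree 7 is E; a minor sixth above that is C — scale degree 5.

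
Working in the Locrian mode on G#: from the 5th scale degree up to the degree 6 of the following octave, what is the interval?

Spelling the Locrian mode on G#: G# A B C# D E F#.
So we need the interval from D up to E.
From D to E is 14 semitones, exactly the major ninth.

M9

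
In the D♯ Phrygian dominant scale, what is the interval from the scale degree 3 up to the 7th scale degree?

d5

D♯ phrygian dominant: D♯ E F𝄪 G♯ A♯ B C♯.
That puts F𝄪 below C♯.
From F𝄪 to C♯: 6 semitones over a fifth = diminished.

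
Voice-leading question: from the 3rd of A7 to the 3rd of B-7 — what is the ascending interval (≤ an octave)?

minor second

The 3rd of A7 is C#; the 3rd of B-7 is D.
2 letter names make it a second; at 1 semitone (a half step narrower than major) the quality is minor.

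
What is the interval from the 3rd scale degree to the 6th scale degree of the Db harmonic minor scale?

The scale runs Db Eb Fb Gb Ab Bbb C.
3rd scale degree = Fb; degree 6 = Bbb.
From Fb to Bbb is 5 semitones, exactly the perfect fourth.

perfect fourth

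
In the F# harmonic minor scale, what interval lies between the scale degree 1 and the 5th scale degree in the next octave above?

perfect 12th

The scale runs F# G# A B C# D E#.
Scale degree 1 = F#; 5th scale degree (up an octave) = C#.
From F# to C# is 19 semitones, exactly the perfect twelfth.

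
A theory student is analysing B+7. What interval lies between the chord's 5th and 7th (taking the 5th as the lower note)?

Spelling the chord: B D# F## A.
So we need the interval from F## up to A.
F## up to A is 2 semitones, a whole step narrower than a major third, so the interval is diminished.

diminished third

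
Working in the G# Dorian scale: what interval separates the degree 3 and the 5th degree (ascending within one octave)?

The scale runs G# A# B C# D# E# F#.
So we need the interval from B up to D#.
Counting 3 letters and 4 half steps from B gives a major third.

major third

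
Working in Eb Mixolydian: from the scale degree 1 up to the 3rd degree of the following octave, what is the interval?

major tenth

Spelling Eb Mixolydian: Eb F G Ab Bb C Db.
Scale degree 1 = Eb; 3rd degree (up an octave) = G.
Counting 10 letters and 16 half steps from Eb gives a major tenth.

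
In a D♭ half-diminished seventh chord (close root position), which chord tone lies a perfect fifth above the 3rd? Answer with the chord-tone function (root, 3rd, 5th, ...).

7th

D♭ half-diminished seventh is spelled D♭-F♭-A𝄫-C♭.
The 3rd is F♭. A perfect fifth above F♭ is C♭.
C♭ is the chord's 7th.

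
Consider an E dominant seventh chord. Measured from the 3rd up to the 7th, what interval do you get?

E7 (E dominant seventh) is spelled E, G♯, B, D.
The 3rd is G♯ and the 7th is D.
From G♯ to D: 6 semitones over a fifth = diminished.

diminished 5th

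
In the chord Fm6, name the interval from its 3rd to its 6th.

Fmin6: F Ab C D.
That puts Ab below D.
Ab up to D is 6 semitones, a half step wider than a perfect fourth, so the interval is augmented.

augmented fourth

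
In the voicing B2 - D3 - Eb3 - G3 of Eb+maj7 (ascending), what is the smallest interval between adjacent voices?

minor second

Adjacent intervals: B2→D3 = minor third; D3→Eb3 = minor second; Eb3→G3 = major third.
The smallest is D3 to Eb3, a minor second (1 semitone).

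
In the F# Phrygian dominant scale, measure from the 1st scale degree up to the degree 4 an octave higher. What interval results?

The scale runs F# G A# B C# D E.
The 1st scale degree is F# and the 4th degree (up an octave) is B.
From F# to B is 17 semitones, exactly the perfect eleventh.

perfect eleventh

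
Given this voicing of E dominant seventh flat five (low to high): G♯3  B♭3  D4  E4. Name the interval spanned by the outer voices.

The outer voices are G♯3 and E4.
From G♯ to E: 8 semitones over a sixth = minor.

minor sixth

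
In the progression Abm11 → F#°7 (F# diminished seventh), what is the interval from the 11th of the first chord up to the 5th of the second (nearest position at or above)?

The 11th of Abm11 is Db; the 5th of F#°7 (F# diminished seventh) is C.
From Db to C is 11 semitones, exactly the major seventh.

M7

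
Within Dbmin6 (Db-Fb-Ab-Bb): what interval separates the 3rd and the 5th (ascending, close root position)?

So we need the interval from Fb up to Ab.
From Fb to Ab is 4 semitones, exactly the major third.

major third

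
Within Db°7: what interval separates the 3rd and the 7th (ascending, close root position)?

Dbdim7 (Db diminished seventh) is spelled Db Fb Abb Cbb.
The 3rd is Fb and the 7th is Cbb.
Fb up to Cbb is 6 semitones, a half step narrower than a perfect fifth, so the interval is diminished.

diminished fifth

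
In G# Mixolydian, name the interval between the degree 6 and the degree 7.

Spelling G# Mixolydian: G# A# B# C# D# E# F#.
The degree 6 is E# and the 7th scale degree is F#.
From E# to F#: 1 semitone over a second = minor.

m2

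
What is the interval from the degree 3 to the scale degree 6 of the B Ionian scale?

The scale runs B C♯ D♯ E F♯ G♯ A♯.
That puts D♯ below G♯.
D♯ up to G♯ spans 4 letter names and 5 semitones — a perfect fourth.

perfect fourth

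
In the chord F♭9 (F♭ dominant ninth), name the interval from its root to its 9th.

major ninth

The chord tones of F♭ dominant ninth are F♭, A♭, C♭, E𝄫, G♭.
Root = F♭; 9th = G♭.
From F♭ to G♭ is 14 semitones, exactly the major ninth.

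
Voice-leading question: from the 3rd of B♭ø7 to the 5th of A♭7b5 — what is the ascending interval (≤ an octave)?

The 3rd of B♭ø7 is D♭; the 5th of A♭7b5 is E𝄫.
From D♭ to E𝄫: 1 semitone over a second = minor.

m2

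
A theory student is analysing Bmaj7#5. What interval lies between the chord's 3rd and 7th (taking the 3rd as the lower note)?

perfect fifth

B+maj7 is spelled B-D#-F##-A#.
The 3rd is D# and the 7th is A#.
Counting 5 letters and 7 half steps from D# gives a perfect fifth.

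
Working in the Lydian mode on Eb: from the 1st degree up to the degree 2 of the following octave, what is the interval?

major ninth

Spelling the Lydian mode on Eb: Eb F G A Bb C D.
The 1st degree is Eb and the 2nd scale degree (up an octave) is F.
Eb up to F spans 9 letter names and 14 semitones — a major ninth.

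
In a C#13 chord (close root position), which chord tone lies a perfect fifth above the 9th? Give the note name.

A#

C# dominant thirteenth is spelled C#, E#, G#, B, D#, A#.
The 9th is D#. A perfect fifth above D# is A#.
A# is the chord's 13th.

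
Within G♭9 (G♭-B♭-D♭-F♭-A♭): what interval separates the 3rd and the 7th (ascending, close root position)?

3rd = B♭; 7th = F♭.
5 letter names make it a fifth; at 6 semitones (a half step narrower than perfect) the quality is diminished.

d5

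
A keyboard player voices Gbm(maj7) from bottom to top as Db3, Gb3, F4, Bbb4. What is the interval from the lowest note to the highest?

The outer voices are Db3 and Bbb4.
Db up to Bbb is 20 semitones, a half step narrower than a major thirteenth, so the interval is minor.

m13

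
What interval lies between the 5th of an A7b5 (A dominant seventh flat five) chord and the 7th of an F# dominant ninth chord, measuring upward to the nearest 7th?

augmented 1st

The 5th of A7b5 (A dominant seventh flat five) is Eb; the 7th of F# dominant ninth is E.
1 letter names make it a unison; at 1 semitone (a half step wider than perfect) the quality is augmented.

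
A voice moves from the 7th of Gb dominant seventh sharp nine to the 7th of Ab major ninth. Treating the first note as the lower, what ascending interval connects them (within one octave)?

augmented second

Gb dominant seventh sharp nine has Fb as its 7th, and Ab major ninth has G as its 7th.
Fb up to G is 3 semitones, a half step wider than a major second, so the interval is augmented.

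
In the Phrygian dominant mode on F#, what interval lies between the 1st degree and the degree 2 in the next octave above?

F# phrygian dominant: F# G A# B C# D E.
So we need the interval from F# up to G.
F# up to G is 13 semitones, a half step narrower than a major ninth, so the interval is minor.

minor 9th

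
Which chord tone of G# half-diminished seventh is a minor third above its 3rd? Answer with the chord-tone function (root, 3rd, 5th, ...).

5th

G# half-diminished seventh is spelled G# B D F#.
The 3rd is B. A minor third above B is D.
D is the chord's 5th.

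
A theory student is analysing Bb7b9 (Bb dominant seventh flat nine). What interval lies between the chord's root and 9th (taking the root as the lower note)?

Bb7b9 (Bb dominant seventh flat nine): Bb–D–F–Ab–Cb.
The root is Bb and the 9th is Cb.
From Bb to Cb: 13 semitones over a ninth = minor.

m9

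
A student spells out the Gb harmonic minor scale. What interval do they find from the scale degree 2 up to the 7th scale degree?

major 6th

The scale runs Gb Ab Bbb Cb Db Ebb F.
The scale degree 2 is Ab and the scale degree 7 is F.
From Ab to F is 9 semitones, exactly the major sixth.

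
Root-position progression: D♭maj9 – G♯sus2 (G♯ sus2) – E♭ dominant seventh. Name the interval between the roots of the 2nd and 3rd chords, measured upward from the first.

The roots are G♯ and E♭.
6 letter names make it a sixth; at 7 semitones (a whole step narrower than major) the quality is diminished.

diminished sixth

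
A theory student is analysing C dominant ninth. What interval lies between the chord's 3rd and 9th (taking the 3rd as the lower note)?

minor seventh

Spelling the chord: C-E-G-Bb-D.
So we need the interval from E up to D.
From E to D: 10 semitones over a seventh = minor.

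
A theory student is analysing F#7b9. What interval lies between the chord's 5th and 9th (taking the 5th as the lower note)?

F# dominant seventh flat nine is spelled F#, A#, C#, E, G.
That puts C# below G.
From C# to G: 6 semitones over a fifth = diminished.

diminished fifth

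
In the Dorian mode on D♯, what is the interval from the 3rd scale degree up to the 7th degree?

perfect 5th

D♯ dorian: D♯ E♯ F♯ G♯ A♯ B♯ C♯.
3rd scale degree = F♯; degree 7 = C♯.
F♯ up to C♯ spans 5 letter names and 7 semitones — a perfect fifth.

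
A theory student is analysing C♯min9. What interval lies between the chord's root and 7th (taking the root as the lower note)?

Spelling the chord: C♯ E G♯ B D♯.
Root = C♯; 7th = B.
From C♯ to B: 10 semitones over a seventh = minor.

minor seventh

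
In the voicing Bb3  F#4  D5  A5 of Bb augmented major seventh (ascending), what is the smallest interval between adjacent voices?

perfect fifth

Adjacent intervals: Bb3→F#4 = augmented fifth; F#4→D5 = minor sixth; D5→A5 = perfect fifth.
The smallest is D5 to A5, a perfect fifth (7 semitones).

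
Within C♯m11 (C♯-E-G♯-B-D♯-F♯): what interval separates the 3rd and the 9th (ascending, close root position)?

3rd = E; 9th = D♯.
Counting 7 letters and 11 half steps from E gives a major seventh.

major seventh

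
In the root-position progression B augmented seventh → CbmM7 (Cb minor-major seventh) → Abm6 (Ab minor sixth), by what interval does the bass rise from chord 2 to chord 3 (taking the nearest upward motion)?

major 6th

The roots are Cb and Ab.
Counting 6 letters and 9 half steps from Cb gives a major sixth.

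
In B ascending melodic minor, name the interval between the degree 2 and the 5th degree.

perfect 4th

The scale runs B C# D E F# G# A#.
So we need the interval from C# up to F#.
From C# to F# is 5 semitones, exactly the perfect fourth.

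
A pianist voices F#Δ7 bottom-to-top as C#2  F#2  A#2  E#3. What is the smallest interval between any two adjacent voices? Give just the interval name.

M3

Adjacent intervals: C#2→F#2 = perfect fourth; F#2→A#2 = major third; A#2→E#3 = perfect fifth.
The smallest is F#2 to A#2, a major third (4 semitones).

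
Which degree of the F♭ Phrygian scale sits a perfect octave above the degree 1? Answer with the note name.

Fb

The scale is F♭ G𝄫 A𝄫 B𝄫 C♭ D𝄫 E𝄫.
The degree 1 is F♭; a perfect octave above that is F♭ — scale degree 1.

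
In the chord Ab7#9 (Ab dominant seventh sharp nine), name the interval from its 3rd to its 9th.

The chord tones of Ab7#9 are Ab-C-Eb-Gb-B.
That puts C below B.
Counting 7 letters and 11 half steps from C gives a major seventh.

major seventh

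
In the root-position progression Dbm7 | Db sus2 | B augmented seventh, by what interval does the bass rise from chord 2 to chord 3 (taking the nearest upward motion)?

The roots are Db and B.
From Db to B: 10 semitones over a sixth = augmented.

augmented 6th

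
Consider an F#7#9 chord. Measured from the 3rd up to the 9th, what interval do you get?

major seventh

The chord tones of F#7#9 are F# A# C# E G##.
That puts A# below G##.
Counting 7 letters and 11 half steps from A# gives a major seventh.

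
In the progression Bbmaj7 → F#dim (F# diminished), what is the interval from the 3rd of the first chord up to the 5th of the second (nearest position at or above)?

m7

The 3rd of Bbmaj7 is D; the 5th of F#dim (F# diminished) is C.
7 letter names make it a seventh; at 10 semitones (a half step narrower than major) the quality is minor.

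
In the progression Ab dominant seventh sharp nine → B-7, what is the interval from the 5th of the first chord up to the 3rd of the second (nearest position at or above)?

The 5th of Ab dominant seventh sharp nine is Eb; the 3rd of B-7 is D.
From Eb to D is 11 semitones, exactly the major seventh.

M7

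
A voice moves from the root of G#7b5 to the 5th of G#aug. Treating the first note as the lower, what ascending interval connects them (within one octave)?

augmented 5th

The root of G#7b5 is G#; the 5th of G#aug is D##.
5 letter names make it a fifth; at 8 semitones (a half step wider than perfect) the quality is augmented.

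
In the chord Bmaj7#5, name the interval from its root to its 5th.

The chord tones of B augmented major seventh are B D# F## A#.
Root = B; 5th = F##.
From B to F##: 8 semitones over a fifth = augmented.

augmented fifth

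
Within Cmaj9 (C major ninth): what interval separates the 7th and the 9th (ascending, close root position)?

minor third

Spelling the chord: C-E-G-B-D.
The 7th is B and the 9th is D.
3 letter names make it a third; at 3 semitones (a half step narrower than major) the quality is minor.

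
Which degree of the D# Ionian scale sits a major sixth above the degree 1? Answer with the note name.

The scale is D# E# F## G# A# B# C##.
The degree 1 is D#; a major sixth above that is B# — scale degree 6.

B#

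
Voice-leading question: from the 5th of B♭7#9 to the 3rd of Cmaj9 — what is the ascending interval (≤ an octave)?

B♭7#9 has F as its 5th, and Cmaj9 has E as its 3rd.
F up to E spans 7 letter names and 11 semitones — a major seventh.

M7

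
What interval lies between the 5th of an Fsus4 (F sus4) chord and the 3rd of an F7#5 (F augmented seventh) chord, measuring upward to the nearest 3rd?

The 5th of Fsus4 (F sus4) is C; the 3rd of F7#5 (F augmented seventh) is A.
C up to A spans 6 letter names and 9 semitones — a major sixth.

major sixth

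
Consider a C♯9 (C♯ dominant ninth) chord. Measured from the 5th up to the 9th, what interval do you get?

C♯9 (C♯ dominant ninth) is spelled C♯ E♯ G♯ B D♯.
So we need the interval from G♯ up to D♯.
From G♯ to D♯ is 7 semitones, exactly the perfect fifth.

perfect fifth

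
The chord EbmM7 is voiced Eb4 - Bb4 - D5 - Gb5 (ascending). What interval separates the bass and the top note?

The outer voices are Eb4 and Gb5.
10 letter names make it a tenth; at 15 semitones (a half step narrower than major) the quality is minor.

minor tenth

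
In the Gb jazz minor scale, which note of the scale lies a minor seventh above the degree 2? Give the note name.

Gb

The scale is Gb Ab Bbb Cb Db Eb F.
The degree 2 is Ab; a minor seventh above that is Gb — scale degree 1.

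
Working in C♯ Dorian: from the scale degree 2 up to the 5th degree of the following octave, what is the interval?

P11

Spelling C♯ Dorian: C♯ D♯ E F♯ G♯ A♯ B.
That puts D♯ below G♯.
D♯ up to G♯ spans 11 letter names and 17 semitones — a perfect eleventh.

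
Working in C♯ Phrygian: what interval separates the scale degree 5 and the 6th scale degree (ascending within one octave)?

Spelling C♯ Phrygian: C♯ D E F♯ G♯ A B.
Scale degree 5 = G♯; 6th degree = A.
G♯ up to A is 1 semitone, a half step narrower than a major second, so the interval is minor.

minor second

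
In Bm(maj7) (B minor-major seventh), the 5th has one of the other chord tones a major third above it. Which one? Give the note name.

A#

Bm(maj7): B, D, F#, A#.
The 5th is F#. A major third above F# is A#.
A# is the chord's 7th.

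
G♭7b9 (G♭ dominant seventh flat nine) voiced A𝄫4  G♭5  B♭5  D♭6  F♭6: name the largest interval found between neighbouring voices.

Adjacent intervals: A𝄫4→G♭5 = major seventh; G♭5→B♭5 = major third; B♭5→D♭6 = minor third; D♭6→F♭6 = minor third.
The largest is A𝄫4 to G♭5, a major seventh (11 semitones).

major seventh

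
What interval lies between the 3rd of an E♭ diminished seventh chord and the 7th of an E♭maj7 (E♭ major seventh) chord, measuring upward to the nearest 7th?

The 3rd of E♭ diminished seventh is G♭; the 7th of E♭maj7 (E♭ major seventh) is D.
From G♭ to D: 8 semitones over a fifth = augmented.

augmented fifth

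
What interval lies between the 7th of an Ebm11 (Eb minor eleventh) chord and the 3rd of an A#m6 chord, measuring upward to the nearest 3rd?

augmented 7th

The 7th of Ebm11 (Eb minor eleventh) is Db; the 3rd of A#m6 is C#.
7 letter names make it a seventh; at 12 semitones (a half step wider than major) the quality is augmented.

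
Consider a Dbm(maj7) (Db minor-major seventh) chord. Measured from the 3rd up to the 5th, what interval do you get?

major third

DbmM7: Db Fb Ab C.
3rd = Fb; 5th = Ab.
Counting 3 letters and 4 half steps from Fb gives a major third.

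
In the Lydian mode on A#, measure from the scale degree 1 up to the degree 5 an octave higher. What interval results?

The scale runs A# B# C## D## E# F## G##.
So we need the interval from A# up to E#.
From A# to E# is 19 semitones, exactly the perfect twelfth.

perfect 12th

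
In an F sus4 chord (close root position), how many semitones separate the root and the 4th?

Fsus4 is spelled F Bb C.
F to Bb is a perfect fourth: 5 semitones.

5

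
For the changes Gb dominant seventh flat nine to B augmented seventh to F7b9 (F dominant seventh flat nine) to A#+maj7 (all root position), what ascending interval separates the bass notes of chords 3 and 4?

The roots are F and A#.
F up to A# is 5 semitones, a half step wider than a major third, so the interval is augmented.

augmented third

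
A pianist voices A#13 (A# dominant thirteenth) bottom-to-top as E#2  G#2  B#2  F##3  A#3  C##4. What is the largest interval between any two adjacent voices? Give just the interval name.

perfect fifth

Adjacent intervals: E#2→G#2 = minor third; G#2→B#2 = major third; B#2→F##3 = perfect fifth; F##3→A#3 = minor third; A#3→C##4 = major third.
The largest is B#2 to F##3, a perfect fifth (7 semitones).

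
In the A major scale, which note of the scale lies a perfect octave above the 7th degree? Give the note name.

G#

The scale is A B C# D E F# G#.
The 7th degree is G#; a perfect octave above that is G# — scale degree 7.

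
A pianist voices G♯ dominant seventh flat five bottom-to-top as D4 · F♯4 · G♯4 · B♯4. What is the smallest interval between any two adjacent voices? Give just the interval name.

Adjacent intervals: D4→F♯4 = major third; F♯4→G♯4 = major second; G♯4→B♯4 = major third.
The smallest is F♯4 to G♯4, a major second (2 semitones).

major 2nd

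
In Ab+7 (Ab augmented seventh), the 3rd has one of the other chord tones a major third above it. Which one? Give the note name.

E

The chord tones of Ab+7 (Ab augmented seventh) are Ab–C–E–Gb.
The 3rd is C. A major third above C is E.
E is the chord's 5th.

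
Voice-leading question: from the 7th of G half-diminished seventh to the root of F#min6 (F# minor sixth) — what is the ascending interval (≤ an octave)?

augmented unison

The 7th of G half-diminished seventh is F; the root of F#min6 (F# minor sixth) is F#.
F up to F# is 1 semitone, a half step wider than a perfect unison, so the interval is augmented.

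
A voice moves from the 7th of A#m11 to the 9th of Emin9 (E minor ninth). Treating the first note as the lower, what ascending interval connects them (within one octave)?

minor seventh

The 7th of A#m11 is G#; the 9th of Emin9 (E minor ninth) is F#.
7 letter names make it a seventh; at 10 semitones (a half step narrower than major) the quality is minor.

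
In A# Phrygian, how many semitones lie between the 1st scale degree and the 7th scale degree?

10

The scale is A# B C# D# E# F# G#.
A# up to G# is a minor seventh — 10 semitones.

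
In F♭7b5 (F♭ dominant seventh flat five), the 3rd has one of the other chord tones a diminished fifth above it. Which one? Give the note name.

F♭7b5: F♭ A♭ C𝄫 E𝄫.
The 3rd is A♭. A diminished fifth above A♭ is E𝄫.
E𝄫 is the chord's 7th.

Ebb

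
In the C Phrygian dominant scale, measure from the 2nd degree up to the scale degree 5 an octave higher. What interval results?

augmented eleventh

Spelling the C Phrygian dominant scale: C Db E F G Ab Bb.
So we need the interval from Db up to G.
Db up to G is 18 semitones, a half step wider than a perfect eleventh, so the interval is augmented.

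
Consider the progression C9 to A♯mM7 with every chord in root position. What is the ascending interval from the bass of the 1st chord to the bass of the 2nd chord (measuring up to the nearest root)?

augmented sixth

The roots are C and A♯.
From C to A♯: 10 semitones over a sixth = augmented.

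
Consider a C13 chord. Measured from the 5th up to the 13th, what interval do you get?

major 9th

Spelling the chord: C, E, G, Bb, D, A.
The 5th is G and the 13th is A.
From G to A is 14 semitones, exactly the major ninth.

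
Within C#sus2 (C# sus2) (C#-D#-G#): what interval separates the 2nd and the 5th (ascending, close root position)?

The 2nd is D# and the 5th is G#.
Counting 4 letters and 5 half steps from D# gives a perfect fourth.

perfect fourth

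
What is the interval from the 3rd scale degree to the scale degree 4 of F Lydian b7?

major second

F lydian dominant: F G A B C D Eb.
The 3rd scale degree is A and the 4th scale degree is B.
Counting 2 letters and 2 half steps from A gives a major second.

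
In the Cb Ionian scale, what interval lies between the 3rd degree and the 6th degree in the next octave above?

perfect 11th

The scale runs Cb Db Eb Fb Gb Ab Bb.
3rd degree = Eb; degree 6 (up an octave) = Ab.
From Eb to Ab is 17 semitones, exactly the perfect eleventh.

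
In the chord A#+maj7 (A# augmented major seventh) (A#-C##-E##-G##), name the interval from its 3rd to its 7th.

perfect fifth

The 3rd is C## and the 7th is G##.
Counting 5 letters and 7 half steps from C## gives a perfect fifth.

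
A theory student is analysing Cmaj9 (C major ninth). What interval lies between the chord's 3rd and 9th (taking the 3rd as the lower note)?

Cmaj9: C–E–G–B–D.
So we need the interval from E up to D.
From E to D: 10 semitones over a seventh = minor.

minor seventh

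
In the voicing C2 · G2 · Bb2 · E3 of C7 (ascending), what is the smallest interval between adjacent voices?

minor 3rd

Adjacent intervals: C2→G2 = perfect fifth; G2→Bb2 = minor third; Bb2→E3 = augmented fourth.
The smallest is G2 to Bb2, a minor third (3 semitones).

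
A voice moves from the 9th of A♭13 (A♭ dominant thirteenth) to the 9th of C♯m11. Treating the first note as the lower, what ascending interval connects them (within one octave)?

augmented third

A♭13 (A♭ dominant thirteenth) has B♭ as its 9th, and C♯m11 has D♯ as its 9th.
3 letter names make it a third; at 5 semitones (a half step wider than major) the quality is augmented.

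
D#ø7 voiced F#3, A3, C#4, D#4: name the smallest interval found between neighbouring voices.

Adjacent intervals: F#3→A3 = minor third; A3→C#4 = major third; C#4→D#4 = major second.
The smallest is C#4 to D#4, a major second (2 semitones).

major second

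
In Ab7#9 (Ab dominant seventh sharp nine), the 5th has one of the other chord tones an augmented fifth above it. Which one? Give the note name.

B

Ab7#9: Ab C Eb Gb B.
The 5th is Eb. An augmented fifth above Eb is B.
B is the chord's 9th.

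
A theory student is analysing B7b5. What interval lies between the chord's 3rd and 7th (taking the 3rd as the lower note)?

Spelling the chord: B, D#, F, A.
3rd = D#; 7th = A.
D# up to A is 6 semitones, a half step narrower than a perfect fifth, so the interval is diminished.

diminished fifth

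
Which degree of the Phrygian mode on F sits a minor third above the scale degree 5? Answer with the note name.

The scale is F Gb Ab Bb C Db Eb.
The scale degree 5 is C; a minor third above that is Eb — scale degree 7.

Eb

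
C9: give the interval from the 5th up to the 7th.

minor 3rd

C9 (C dominant ninth): C-E-G-Bb-D.
So we need the interval from G up to Bb.
G up to Bb is 3 semitones, a half step narrower than a major third, so the interval is minor.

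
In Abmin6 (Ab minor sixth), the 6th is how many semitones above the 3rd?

6

The chord tones of Ab minor sixth are Ab-Cb-Eb-F.
Cb to F is an augmented fourth: 6 semitones.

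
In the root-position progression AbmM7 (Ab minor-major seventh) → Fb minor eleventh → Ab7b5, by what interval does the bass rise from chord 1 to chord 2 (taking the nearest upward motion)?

The roots are Ab and Fb.
From Ab to Fb: 8 semitones over a sixth = minor.

minor sixth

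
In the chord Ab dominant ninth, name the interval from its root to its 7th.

The chord tones of Ab dominant ninth are Ab C Eb Gb Bb.
So we need the interval from Ab up to Gb.
Ab up to Gb is 10 semitones, a half step narrower than a major seventh, so the interval is minor.

minor seventh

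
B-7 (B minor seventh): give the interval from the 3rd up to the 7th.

perfect fifth

Bmin7: B D F# A.
3rd = D; 7th = A.
D up to A spans 5 letter names and 7 semitones — a perfect fifth.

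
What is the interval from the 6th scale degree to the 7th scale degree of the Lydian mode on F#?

The scale runs F# G# A# B# C# D# E#.
So we need the interval from D# up to E#.
Counting 2 letters and 2 half steps from D# gives a major second.

major 2nd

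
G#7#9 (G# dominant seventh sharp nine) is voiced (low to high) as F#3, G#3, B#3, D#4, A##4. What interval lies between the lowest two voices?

major 2nd

Those voices are F#3 and G#3.
Counting 2 letters and 2 half steps from F# gives a major second.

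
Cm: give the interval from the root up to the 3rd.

The chord tones of Cm are C–Eb–G.
So we need the interval from C up to Eb.
From C to Eb: 3 semitones over a third = minor.

minor 3rd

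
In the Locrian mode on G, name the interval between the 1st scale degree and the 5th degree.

The scale runs G A♭ B♭ C D♭ E♭ F.
That puts G below D♭.
5 letter names make it a fifth; at 6 semitones (a half step narrower than perfect) the quality is diminished.

diminished 5th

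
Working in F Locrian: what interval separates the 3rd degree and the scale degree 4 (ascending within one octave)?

F locrian: F G♭ A♭ B♭ C♭ D♭ E♭.
3rd degree = A♭; scale degree 4 = B♭.
Counting 2 letters and 2 half steps from A♭ gives a major second.

major second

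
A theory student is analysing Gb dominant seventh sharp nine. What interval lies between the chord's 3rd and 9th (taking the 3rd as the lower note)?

M7

The chord tones of Gb7#9 (Gb dominant seventh sharp nine) are Gb, Bb, Db, Fb, A.
The 3rd is Bb and the 9th is A.
From Bb to A is 11 semitones, exactly the major seventh.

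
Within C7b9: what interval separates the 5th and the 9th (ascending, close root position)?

diminished fifth

C7b9 (C dominant seventh flat nine): C–E–G–Bb–Db.
That puts G below Db.
G up to Db is 6 semitones, a half step narrower than a perfect fifth, so the interval is diminished.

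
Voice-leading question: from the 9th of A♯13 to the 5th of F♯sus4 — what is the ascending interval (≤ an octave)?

A♯13 has B♯ as its 9th, and F♯sus4 has C♯ as its 5th.
B♯ up to C♯ is 1 semitone, a half step narrower than a major second, so the interval is minor.

minor second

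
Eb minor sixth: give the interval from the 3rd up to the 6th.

Ebm6 is spelled Eb-Gb-Bb-C.
That puts Gb below C.
Gb up to C is 6 semitones, a half step wider than a perfect fourth, so the interval is augmented.

augmented fourth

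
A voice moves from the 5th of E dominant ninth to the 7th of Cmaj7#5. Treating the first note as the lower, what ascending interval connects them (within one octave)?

P1

The 5th of E dominant ninth is B; the 7th of Cmaj7#5 is B.
B up to B spans 1 letter names and 0 semitones — a perfect unison.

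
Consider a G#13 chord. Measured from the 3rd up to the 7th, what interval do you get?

Spelling the chord: G#, B#, D#, F#, A#, E#.
So we need the interval from B# up to F#.
From B# to F#: 6 semitones over a fifth = diminished.
That tritone between 3rd and 7th is what gives the dominant seventh its pull toward resolution.

diminished fifth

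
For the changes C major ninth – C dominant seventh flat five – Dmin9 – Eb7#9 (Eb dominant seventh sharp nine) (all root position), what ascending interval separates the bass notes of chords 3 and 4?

minor second

The roots are D and Eb.
From D to Eb: 1 semitone over a second = minor.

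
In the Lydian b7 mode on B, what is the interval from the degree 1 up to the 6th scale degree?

The scale runs B C# D# E# F# G# A.
The degree 1 is B and the degree 6 is G#.
From B to G# is 9 semitones, exactly the major sixth.

M6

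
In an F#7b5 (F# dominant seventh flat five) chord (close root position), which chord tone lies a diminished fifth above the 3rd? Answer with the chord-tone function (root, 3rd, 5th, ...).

F#7b5 is spelled F#, A#, C, E.
The 3rd is A#. A diminished fifth above A# is E.
E is the chord's 7th.

7th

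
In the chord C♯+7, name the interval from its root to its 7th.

The chord tones of C♯+7 are C♯-E♯-G𝄪-B.
Root = C♯; 7th = B.
From C♯ to B: 10 semitones over a seventh = minor.

minor seventh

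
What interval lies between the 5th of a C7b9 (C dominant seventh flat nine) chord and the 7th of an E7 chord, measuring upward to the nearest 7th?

perfect fifth

C7b9 (C dominant seventh flat nine) has G as its 5th, and E7 has D as its 7th.
From G to D is 7 semitones, exactly the perfect fifth.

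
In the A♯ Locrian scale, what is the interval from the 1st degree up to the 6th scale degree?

Spelling the A♯ Locrian scale: A♯ B C♯ D♯ E F♯ G♯.
That puts A♯ below F♯.
From A♯ to F♯: 8 semitones over a sixth = minor.

minor sixth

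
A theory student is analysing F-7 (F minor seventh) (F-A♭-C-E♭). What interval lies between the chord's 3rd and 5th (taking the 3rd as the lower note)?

The 3rd is A♭ and the 5th is C.
From A♭ to C is 4 semitones, exactly the major third.

M3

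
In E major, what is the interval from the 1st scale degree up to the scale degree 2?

Spelling E major: E F♯ G♯ A B C♯ D♯.
1st scale degree = E; degree 2 = F♯.
From E to F♯ is 2 semitones, exactly the major second.

major 2nd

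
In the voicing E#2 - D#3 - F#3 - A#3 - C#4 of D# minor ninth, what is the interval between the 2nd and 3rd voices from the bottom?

m3

Those voices are D#3 and F#3.
From D# to F#: 3 semitones over a third = minor.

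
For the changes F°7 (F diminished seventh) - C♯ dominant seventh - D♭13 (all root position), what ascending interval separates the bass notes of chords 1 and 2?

The roots are F and C♯.
5 letter names make it a fifth; at 8 semitones (a half step wider than perfect) the quality is augmented.

A5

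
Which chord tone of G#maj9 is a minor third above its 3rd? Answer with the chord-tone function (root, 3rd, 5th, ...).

5th

The chord tones of G#maj9 are G#-B#-D#-F##-A#.
The 3rd is B#. A minor third above B# is D#.
D# is the chord's 5th.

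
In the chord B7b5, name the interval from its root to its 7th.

minor seventh

The chord tones of B7b5 (B dominant seventh flat five) are B-D#-F-A.
So we need the interval from B up to A.
7 letter names make it a seventh; at 10 semitones (a half step narrower than major) the quality is minor.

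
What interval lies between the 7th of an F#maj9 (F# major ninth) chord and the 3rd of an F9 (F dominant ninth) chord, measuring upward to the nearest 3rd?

The 7th of F#maj9 (F# major ninth) is E#; the 3rd of F9 (F dominant ninth) is A.
From E# to A: 4 semitones over a fourth = diminished.

diminished 4th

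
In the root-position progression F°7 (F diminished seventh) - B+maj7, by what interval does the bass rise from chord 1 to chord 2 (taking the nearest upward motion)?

augmented fourth

The roots are F and B.
From F to B: 6 semitones over a fourth = augmented.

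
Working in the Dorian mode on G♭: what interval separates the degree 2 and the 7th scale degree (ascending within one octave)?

minor 6th

G♭ dorian: G♭ A♭ B𝄫 C♭ D♭ E♭ F♭.
The degree 2 is A♭ and the 7th degree is F♭.
A♭ up to F♭ is 8 semitones, a half step narrower than a major sixth, so the interval is minor.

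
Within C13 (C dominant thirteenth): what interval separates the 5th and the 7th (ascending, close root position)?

minor 3rd

The chord tones of C13 are C, E, G, Bb, D, A.
So we need the interval from G up to Bb.
3 letter names make it a third; at 3 semitones (a half step narrower than major) the quality is minor.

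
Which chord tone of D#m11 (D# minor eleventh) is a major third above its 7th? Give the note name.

The chord tones of D#m11 (D# minor eleventh) are D#–F#–A#–C#–E#–G#.
The 7th is C#. A major third above C# is E#.
E# is the chord's 9th.

E#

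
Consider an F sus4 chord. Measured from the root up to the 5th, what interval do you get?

perfect fifth

The chord tones of Fsus4 (F sus4) are F–Bb–C.
The root is F and the 5th is C.
From F to C is 7 semitones, exactly the perfect fifth.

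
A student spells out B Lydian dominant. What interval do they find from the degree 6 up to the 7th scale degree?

Spelling B Lydian dominant: B C# D# E# F# G# A.
That puts G# below A.
From G# to A: 1 semitone over a second = minor.

minor second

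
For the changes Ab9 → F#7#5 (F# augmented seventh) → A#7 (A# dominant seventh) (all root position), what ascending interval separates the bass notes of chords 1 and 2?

augmented sixth

The roots are Ab and F#.
6 letter names make it a sixth; at 10 semitones (a half step wider than major) the quality is augmented.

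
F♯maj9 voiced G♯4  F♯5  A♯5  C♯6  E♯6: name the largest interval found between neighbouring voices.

minor seventh

Adjacent intervals: G♯4→F♯5 = minor seventh; F♯5→A♯5 = major third; A♯5→C♯6 = minor third; C♯6→E♯6 = major third.
The largest is G♯4 to F♯5, a minor seventh (10 semitones).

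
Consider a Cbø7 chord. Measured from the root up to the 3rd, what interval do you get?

minor third

Cbø: Cb, Ebb, Gbb, Bbb.
That puts Cb below Ebb.
From Cb to Ebb: 3 semitones over a third = minor.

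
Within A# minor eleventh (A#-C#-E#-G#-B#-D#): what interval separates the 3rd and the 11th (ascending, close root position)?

major ninth

So we need the interval from C# up to D#.
C# up to D# spans 9 letter names and 14 semitones — a major ninth.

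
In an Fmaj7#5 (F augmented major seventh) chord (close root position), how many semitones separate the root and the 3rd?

4

Spelling the chord: F-A-C#-E.
F to A is a major third: 4 semitones.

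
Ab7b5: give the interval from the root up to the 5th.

The chord tones of Ab dominant seventh flat five are Ab-C-Ebb-Gb.
That puts Ab below Ebb.
5 letter names make it a fifth; at 6 semitones (a half step narrower than perfect) the quality is diminished.

diminished fifth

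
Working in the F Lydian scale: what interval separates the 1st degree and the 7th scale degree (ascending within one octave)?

major seventh

The scale runs F G A B C D E.
That puts F below E.
Counting 7 letters and 11 half steps from F gives a major seventh.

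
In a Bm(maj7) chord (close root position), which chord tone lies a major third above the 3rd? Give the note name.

F#

Spelling the chord: B-D-F#-A#.
The 3rd is D. A major third above D is F#.
F# is the chord's 5th.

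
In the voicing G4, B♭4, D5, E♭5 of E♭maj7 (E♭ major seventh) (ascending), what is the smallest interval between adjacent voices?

Adjacent intervals: G4→B♭4 = minor third; B♭4→D5 = major third; D5→E♭5 = minor second.
The smallest is D5 to E♭5, a minor second (1 semitone).

minor second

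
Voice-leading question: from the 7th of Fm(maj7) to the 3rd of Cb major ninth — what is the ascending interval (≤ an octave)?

diminished octave

Fm(maj7) has E as its 7th, and Cb major ninth has Eb as its 3rd.
8 letter names make it an octave; at 11 semitones (a half step narrower than perfect) the quality is diminished.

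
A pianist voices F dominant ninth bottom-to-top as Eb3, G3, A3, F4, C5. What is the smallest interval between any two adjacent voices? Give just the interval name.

Adjacent intervals: Eb3→G3 = major third; G3→A3 = major second; A3→F4 = minor sixth; F4→C5 = perfect fifth.
The smallest is G3 to A3, a major second (2 semitones).

M2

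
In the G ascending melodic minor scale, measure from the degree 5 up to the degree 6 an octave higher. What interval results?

major ninth

G melodic minor: G A Bb C D E F#.
The degree 5 is D and the scale degree 6 (up an octave) is E.
Counting 9 letters and 14 half steps from D gives a major ninth.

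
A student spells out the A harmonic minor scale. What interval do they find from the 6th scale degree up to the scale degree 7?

augmented second

A harmonic minor: A B C D E F G#.
So we need the interval from F up to G#.
From F to G#: 3 semitones over a second = augmented.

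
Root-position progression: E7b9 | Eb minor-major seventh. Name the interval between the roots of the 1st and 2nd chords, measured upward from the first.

The roots are E and Eb.
8 letter names make it an octave; at 11 semitones (a half step narrower than perfect) the quality is diminished.

diminished octave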